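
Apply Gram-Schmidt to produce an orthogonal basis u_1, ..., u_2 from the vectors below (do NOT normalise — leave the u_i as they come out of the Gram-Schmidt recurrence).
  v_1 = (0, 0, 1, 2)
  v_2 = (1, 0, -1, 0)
Orthogonal basis:
  u_1 = (0, 0, 1, 2)
  u_2 = (1, 0, -4/5, 2/5)

Apply the Gram-Schmidt recurrence
  u_1 = v_1
  u_i = v_i − Σ_{j<i} ((v_i · u_j) / (u_j · u_j)) · u_j.

Step by step this gives:
  u_1 = (0, 0, 1, 2)
  u_2 = (1, 0, -4/5, 2/5)

Orthogonality check:
  u_2 · u_1 = 0 (should be 0)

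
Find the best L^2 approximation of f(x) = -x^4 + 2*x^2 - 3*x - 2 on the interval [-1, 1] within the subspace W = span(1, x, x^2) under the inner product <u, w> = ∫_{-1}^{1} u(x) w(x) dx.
g(x) = 8*x^2/7 - 3*x - 67/35

The best approximation g ∈ W is the orthogonal projection of f onto W. Writing g = a_0 + a_1 x + a_2 x^2, the coefficients solve the normal equations G · a = b where
  G_{ij} = <φ_i, φ_j> and b_i = <f, φ_i>, with φ_0 = 1, φ_1 = x, φ_2 = x^2.
G =
  [2, 0, 2/3]
  [0, 2/3, 0]
  [2/3, 0, 2/5],
b = (-46/15, -2, -86/105).
Solving gives a_0 = -67/35, a_1 = -3, a_2 = 8/7, so
  g(x) = 8*x^2/7 - 3*x - 67/35.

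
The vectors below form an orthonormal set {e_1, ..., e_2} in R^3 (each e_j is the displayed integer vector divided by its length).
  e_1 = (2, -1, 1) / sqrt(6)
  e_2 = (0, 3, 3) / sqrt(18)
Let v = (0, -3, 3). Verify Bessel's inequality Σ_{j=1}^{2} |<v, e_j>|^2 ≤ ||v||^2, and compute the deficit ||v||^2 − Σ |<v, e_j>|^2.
Σ |<v, e_j>|^2 = 6; ||v||^2 = 18; deficit = 12

Write each e_j = u_j / sqrt(<u_j, u_j>) where u_j is the displayed integer vector. Then <v, e_j> = <v, u_j> / sqrt(<u_j, u_j>), so |<v, e_j>|^2 = <v, u_j>^2 / <u_j, u_j>.
Coefficients: <v, e_1> = 6/sqrt(6), <v, e_2> = 0/sqrt(18).
Square and sum: Σ |<v, e_j>|^2 = 6.
Compute ||v||^2 = v·v = 18.
Deficit = 18 − 6 = 12 ≥ 0, confirming Bessel's inequality. (The deficit equals ||v − Σ <v,e_j> e_j||^2, the squared distance from v to span{e_j}.)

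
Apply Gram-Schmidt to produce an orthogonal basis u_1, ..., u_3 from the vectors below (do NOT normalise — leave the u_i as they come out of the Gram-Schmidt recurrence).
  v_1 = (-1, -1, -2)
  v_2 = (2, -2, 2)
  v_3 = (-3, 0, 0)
Orthogonal basis:
  u_1 = (-1, -1, -2)
  u_2 = (4/3, -8/3, 2/3)
  u_3 = (-27/14, -9/14, 9/7)

Apply the Gram-Schmidt recurrence
  u_1 = v_1
  u_i = v_i − Σ_{j<i} ((v_i · u_j) / (u_j · u_j)) · u_j.

Step by step this gives:
  u_1 = (-1, -1, -2)
  u_2 = (4/3, -8/3, 2/3)
  u_3 = (-27/14, -9/14, 9/7)

Orthogonality check:
  u_2 · u_1 = 0 (should be 0)
  u_3 · u_1 = 0 (should be 0)
  u_3 · u_2 = 0 (should be 0)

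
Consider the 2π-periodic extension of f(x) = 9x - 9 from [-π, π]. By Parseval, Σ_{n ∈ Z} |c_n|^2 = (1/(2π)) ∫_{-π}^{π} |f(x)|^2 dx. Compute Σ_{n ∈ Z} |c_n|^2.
Σ |c_n|^2 = 27π^2 + 81

Expand and integrate term by term over [-π, π]:
  ∫ (9x)^2 dx = 81·(2π^3/3); ∫ 2·9·(-9)·x dx = 0 (odd integrand); ∫ (-9)^2 dx = 81·2π.
So (1/(2π)) ∫_{-π}^{π} (9x - 9)^2 dx = 81π^2/3 + 81 = 27π^2 + 81.
Parseval ⇒ Σ |c_n|^2 = 27π^2 + 81.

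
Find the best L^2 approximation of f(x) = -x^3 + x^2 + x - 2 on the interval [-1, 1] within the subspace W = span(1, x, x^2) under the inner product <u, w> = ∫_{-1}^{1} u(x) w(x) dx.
g(x) = x^2 + 2*x/5 - 2

The best approximation g ∈ W is the orthogonal projection of f onto W. Writing g = a_0 + a_1 x + a_2 x^2, the coefficients solve the normal equations G · a = b where
  G_{ij} = <φ_i, φ_j> and b_i = <f, φ_i>, with φ_0 = 1, φ_1 = x, φ_2 = x^2.
G =
  [2, 0, 2/3]
  [0, 2/3, 0]
  [2/3, 0, 2/5],
b = (-10/3, 4/15, -14/15).
Solving gives a_0 = -2, a_1 = 2/5, a_2 = 1, so
  g(x) = x^2 + 2*x/5 - 2.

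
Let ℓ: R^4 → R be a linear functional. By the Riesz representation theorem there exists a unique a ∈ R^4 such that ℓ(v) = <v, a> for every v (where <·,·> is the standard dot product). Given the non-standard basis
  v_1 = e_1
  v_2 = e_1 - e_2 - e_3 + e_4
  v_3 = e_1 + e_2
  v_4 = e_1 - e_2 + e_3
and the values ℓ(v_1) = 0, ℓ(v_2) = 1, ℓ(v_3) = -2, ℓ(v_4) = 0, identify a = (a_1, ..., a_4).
a = (0, -2, -2, -3)

Write a = (a_1, ..., a_4) in the standard basis. For each basis vector v_i, ℓ(v_i) = <v_i, a> is a linear equation in the a_j's. Collect the n equations into a matrix system V a = ℓ, where row i of V is v_i (expressed in the standard basis). Since V is invertible (lower-triangular with 1s on the diagonal, up to permutation), solve by back-substitution:
  V =
[[1, 0, 0, 0],
 [1, -1, -1, 1],
 [1, 1, 0, 0],
 [1, -1, 1, 0]]
  V a = (0, 1, -2, 0)
Solving gives a = (0, -2, -2, -3).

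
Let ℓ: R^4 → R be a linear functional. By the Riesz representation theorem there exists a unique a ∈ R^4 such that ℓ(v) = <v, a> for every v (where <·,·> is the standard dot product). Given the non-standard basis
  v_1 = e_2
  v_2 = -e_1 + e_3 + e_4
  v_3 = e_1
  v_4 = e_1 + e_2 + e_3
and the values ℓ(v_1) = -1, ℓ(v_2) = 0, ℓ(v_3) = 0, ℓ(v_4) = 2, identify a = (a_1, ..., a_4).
a = (0, -1, 3, -3)

Write a = (a_1, ..., a_4) in the standard basis. For each basis vector v_i, ℓ(v_i) = <v_i, a> is a linear equation in the a_j's. Collect the n equations into a matrix system V a = ℓ, where row i of V is v_i (expressed in the standard basis). Since V is invertible (lower-triangular with 1s on the diagonal, up to permutation), solve by back-substitution:
  V =
[[0, 1, 0, 0],
 [-1, 0, 1, 1],
 [1, 0, 0, 0],
 [1, 1, 1, 0]]
  V a = (-1, 0, 0, 2)
Solving gives a = (0, -1, 3, -3).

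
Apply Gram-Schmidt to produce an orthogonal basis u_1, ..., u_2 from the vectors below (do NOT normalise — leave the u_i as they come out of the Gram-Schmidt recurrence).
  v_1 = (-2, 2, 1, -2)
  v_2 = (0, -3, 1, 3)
Orthogonal basis:
  u_1 = (-2, 2, 1, -2)
  u_2 = (-22/13, -17/13, 24/13, 17/13)

Apply the Gram-Schmidt recurrence
  u_1 = v_1
  u_i = v_i − Σ_{j<i} ((v_i · u_j) / (u_j · u_j)) · u_j.

Step by step this gives:
  u_1 = (-2, 2, 1, -2)
  u_2 = (-22/13, -17/13, 24/13, 17/13)

Orthogonality check:
  u_2 · u_1 = 0 (should be 0)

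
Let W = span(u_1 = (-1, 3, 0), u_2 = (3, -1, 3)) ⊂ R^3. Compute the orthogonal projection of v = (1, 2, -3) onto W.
proj_W(v) = (-197/154, 191/154, -75/77)

Set up U = [u_1 | ... | u_2] ∈ R^(3×2). The projector onto W = col(U) is P = U (U^T U)^(-1) U^T.
Compute U^T U =
  [10, -6]
  [-6, 19],
and U^T v = (5, -8).
Solve U^T U · c = U^T v for the coefficients: c = (47/154, -25/77). The projection is proj_W(v) = U c.
Check: (v - proj_W(v)) · u_1 = 0  (should be 0).
Check: (v - proj_W(v)) · u_2 = 0  (should be 0).
Result: proj_W(v) = (-197/154, 191/154, -75/77).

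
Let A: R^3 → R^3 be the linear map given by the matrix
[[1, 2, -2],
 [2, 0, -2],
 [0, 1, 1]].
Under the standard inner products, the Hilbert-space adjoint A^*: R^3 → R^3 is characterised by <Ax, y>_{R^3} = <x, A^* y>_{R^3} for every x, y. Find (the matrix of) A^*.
A^* = A^T =
[[1, 2, 0],
 [2, 0, 1],
 [-2, -2, 1]]

For real matrices with standard dot products, the defining identity <Ax, y> = <x, A^* y> gives (Ax)^T y = x^T (A^*) y, i.e. x^T A^T y = x^T (A^*) y. Since this holds for all x, y, we must have A^* = A^T. Therefore
A^* =
[[1, 2, 0],
 [2, 0, 1],
 [-2, -2, 1]].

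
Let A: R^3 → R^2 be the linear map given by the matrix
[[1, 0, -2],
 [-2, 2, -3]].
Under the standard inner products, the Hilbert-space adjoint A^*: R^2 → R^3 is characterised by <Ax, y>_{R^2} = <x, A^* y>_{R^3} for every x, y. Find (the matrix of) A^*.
A^* = A^T =
[[1, -2],
 [0, 2],
 [-2, -3]]

For real matrices with standard dot products, the defining identity <Ax, y> = <x, A^* y> gives (Ax)^T y = x^T (A^*) y, i.e. x^T A^T y = x^T (A^*) y. Since this holds for all x, y, we must have A^* = A^T. Therefore
A^* =
[[1, -2],
 [0, 2],
 [-2, -3]].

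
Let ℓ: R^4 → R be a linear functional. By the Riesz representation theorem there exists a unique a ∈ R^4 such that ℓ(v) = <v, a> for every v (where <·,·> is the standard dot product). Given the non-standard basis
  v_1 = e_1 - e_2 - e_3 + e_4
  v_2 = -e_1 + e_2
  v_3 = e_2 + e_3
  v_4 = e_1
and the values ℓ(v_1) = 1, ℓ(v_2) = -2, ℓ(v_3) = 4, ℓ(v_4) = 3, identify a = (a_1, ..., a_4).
a = (3, 1, 3, 2)

Write a = (a_1, ..., a_4) in the standard basis. For each basis vector v_i, ℓ(v_i) = <v_i, a> is a linear equation in the a_j's. Collect the n equations into a matrix system V a = ℓ, where row i of V is v_i (expressed in the standard basis). Since V is invertible (lower-triangular with 1s on the diagonal, up to permutation), solve by back-substitution:
  V =
[[1, -1, -1, 1],
 [-1, 1, 0, 0],
 [0, 1, 1, 0],
 [1, 0, 0, 0]]
  V a = (1, -2, 4, 3)
Solving gives a = (3, 1, 3, 2).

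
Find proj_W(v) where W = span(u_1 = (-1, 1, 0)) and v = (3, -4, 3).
proj_W(v) = (7/2, -7/2, 0)

Set up U = [u_1 | ... | u_1] ∈ R^(3×1). The projector onto W = col(U) is P = U (U^T U)^(-1) U^T.
Compute U^T U =
  [2],
and U^T v = (-7).
Solve U^T U · c = U^T v for the coefficients: c = (-7/2). The projection is proj_W(v) = U c.
Check: (v - proj_W(v)) · u_1 = 0  (should be 0).
Result: proj_W(v) = (7/2, -7/2, 0).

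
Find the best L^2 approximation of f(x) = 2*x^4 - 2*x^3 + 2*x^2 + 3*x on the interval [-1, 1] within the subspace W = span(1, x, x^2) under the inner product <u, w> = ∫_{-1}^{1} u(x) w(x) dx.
g(x) = 26*x^2/7 + 9*x/5 - 6/35

The best approximation g ∈ W is the orthogonal projection of f onto W. Writing g = a_0 + a_1 x + a_2 x^2, the coefficients solve the normal equations G · a = b where
  G_{ij} = <φ_i, φ_j> and b_i = <f, φ_i>, with φ_0 = 1, φ_1 = x, φ_2 = x^2.
G =
  [2, 0, 2/3]
  [0, 2/3, 0]
  [2/3, 0, 2/5],
b = (32/15, 6/5, 48/35).
Solving gives a_0 = -6/35, a_1 = 9/5, a_2 = 26/7, so
  g(x) = 26*x^2/7 + 9*x/5 - 6/35.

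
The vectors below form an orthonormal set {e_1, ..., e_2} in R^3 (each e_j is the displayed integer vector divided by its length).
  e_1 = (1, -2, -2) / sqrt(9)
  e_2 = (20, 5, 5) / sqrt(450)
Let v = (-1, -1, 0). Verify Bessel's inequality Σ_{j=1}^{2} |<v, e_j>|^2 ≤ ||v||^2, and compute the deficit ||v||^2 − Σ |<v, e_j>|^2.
Σ |<v, e_j>|^2 = 3/2; ||v||^2 = 2; deficit = 1/2

Write each e_j = u_j / sqrt(<u_j, u_j>) where u_j is the displayed integer vector. Then <v, e_j> = <v, u_j> / sqrt(<u_j, u_j>), so |<v, e_j>|^2 = <v, u_j>^2 / <u_j, u_j>.
Coefficients: <v, e_1> = 1/sqrt(9), <v, e_2> = -25/sqrt(450).
Square and sum: Σ |<v, e_j>|^2 = 3/2.
Compute ||v||^2 = v·v = 2.
Deficit = 2 − 3/2 = 1/2 ≥ 0, confirming Bessel's inequality. (The deficit equals ||v − Σ <v,e_j> e_j||^2, the squared distance from v to span{e_j}.)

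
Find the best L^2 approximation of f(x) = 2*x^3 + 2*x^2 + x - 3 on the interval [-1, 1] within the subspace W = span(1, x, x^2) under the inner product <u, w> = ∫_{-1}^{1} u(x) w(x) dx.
g(x) = 2*x^2 + 11*x/5 - 3

The best approximation g ∈ W is the orthogonal projection of f onto W. Writing g = a_0 + a_1 x + a_2 x^2, the coefficients solve the normal equations G · a = b where
  G_{ij} = <φ_i, φ_j> and b_i = <f, φ_i>, with φ_0 = 1, φ_1 = x, φ_2 = x^2.
G =
  [2, 0, 2/3]
  [0, 2/3, 0]
  [2/3, 0, 2/5],
b = (-14/3, 22/15, -6/5).
Solving gives a_0 = -3, a_1 = 11/5, a_2 = 2, so
  g(x) = 2*x^2 + 11*x/5 - 3.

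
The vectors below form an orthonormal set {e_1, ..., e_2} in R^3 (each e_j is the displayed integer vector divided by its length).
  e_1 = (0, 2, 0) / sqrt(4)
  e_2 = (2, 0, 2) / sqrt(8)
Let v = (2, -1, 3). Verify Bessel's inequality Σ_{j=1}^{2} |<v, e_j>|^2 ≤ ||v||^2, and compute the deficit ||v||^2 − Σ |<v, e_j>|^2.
Σ |<v, e_j>|^2 = 27/2; ||v||^2 = 14; deficit = 1/2

Write each e_j = u_j / sqrt(<u_j, u_j>) where u_j is the displayed integer vector. Then <v, e_j> = <v, u_j> / sqrt(<u_j, u_j>), so |<v, e_j>|^2 = <v, u_j>^2 / <u_j, u_j>.
Coefficients: <v, e_1> = -2/sqrt(4), <v, e_2> = 10/sqrt(8).
Square and sum: Σ |<v, e_j>|^2 = 27/2.
Compute ||v||^2 = v·v = 14.
Deficit = 14 − 27/2 = 1/2 ≥ 0, confirming Bessel's inequality. (The deficit equals ||v − Σ <v,e_j> e_j||^2, the squared distance from v to span{e_j}.)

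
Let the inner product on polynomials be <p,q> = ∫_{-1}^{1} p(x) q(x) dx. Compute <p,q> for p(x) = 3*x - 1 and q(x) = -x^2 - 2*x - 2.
<p,q> = 2/3

Expand the product: p(x)·q(x) = -3*x^3 - 5*x^2 - 4*x + 2.
∫_{-1}^{1} of each monomial x^k gives [2/(k+1) if k even, 0 if k odd]. Integrating term-by-term (or equivalently evaluating the antiderivative F(x) = -3*x^4/4 - 5*x^3/3 - 2*x^2 + 2*x at the endpoints):
  F(1) − F(−1) = -29/12 − (-37/12) = 2/3.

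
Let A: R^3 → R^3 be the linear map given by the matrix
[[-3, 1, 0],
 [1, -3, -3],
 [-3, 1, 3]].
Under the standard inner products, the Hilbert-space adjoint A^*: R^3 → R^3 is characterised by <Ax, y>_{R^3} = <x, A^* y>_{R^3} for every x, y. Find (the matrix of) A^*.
A^* = A^T =
[[-3, 1, -3],
 [1, -3, 1],
 [0, -3, 3]]

For real matrices with standard dot products, the defining identity <Ax, y> = <x, A^* y> gives (Ax)^T y = x^T (A^*) y, i.e. x^T A^T y = x^T (A^*) y. Since this holds for all x, y, we must have A^* = A^T. Therefore
A^* =
[[-3, 1, -3],
 [1, -3, 1],
 [0, -3, 3]].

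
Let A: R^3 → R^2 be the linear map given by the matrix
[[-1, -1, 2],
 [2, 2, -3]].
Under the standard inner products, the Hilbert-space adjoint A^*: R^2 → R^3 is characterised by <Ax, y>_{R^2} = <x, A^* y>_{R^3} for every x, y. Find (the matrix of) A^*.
A^* = A^T =
[[-1, 2],
 [-1, 2],
 [2, -3]]

For real matrices with standard dot products, the defining identity <Ax, y> = <x, A^* y> gives (Ax)^T y = x^T (A^*) y, i.e. x^T A^T y = x^T (A^*) y. Since this holds for all x, y, we must have A^* = A^T. Therefore
A^* =
[[-1, 2],
 [-1, 2],
 [2, -3]].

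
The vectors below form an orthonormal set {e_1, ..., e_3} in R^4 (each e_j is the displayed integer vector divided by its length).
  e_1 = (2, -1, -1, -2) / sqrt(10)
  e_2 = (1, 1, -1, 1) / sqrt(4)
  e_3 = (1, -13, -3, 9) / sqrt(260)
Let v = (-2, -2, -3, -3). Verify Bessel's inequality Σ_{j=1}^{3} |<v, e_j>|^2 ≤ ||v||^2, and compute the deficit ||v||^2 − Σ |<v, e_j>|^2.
Σ |<v, e_j>|^2 = 235/26; ||v||^2 = 26; deficit = 441/26

Write each e_j = u_j / sqrt(<u_j, u_j>) where u_j is the displayed integer vector. Then <v, e_j> = <v, u_j> / sqrt(<u_j, u_j>), so |<v, e_j>|^2 = <v, u_j>^2 / <u_j, u_j>.
Coefficients: <v, e_1> = 7/sqrt(10), <v, e_2> = -4/sqrt(4), <v, e_3> = 6/sqrt(260).
Square and sum: Σ |<v, e_j>|^2 = 235/26.
Compute ||v||^2 = v·v = 26.
Deficit = 26 − 235/26 = 441/26 ≥ 0, confirming Bessel's inequality. (The deficit equals ||v − Σ <v,e_j> e_j||^2, the squared distance from v to span{e_j}.)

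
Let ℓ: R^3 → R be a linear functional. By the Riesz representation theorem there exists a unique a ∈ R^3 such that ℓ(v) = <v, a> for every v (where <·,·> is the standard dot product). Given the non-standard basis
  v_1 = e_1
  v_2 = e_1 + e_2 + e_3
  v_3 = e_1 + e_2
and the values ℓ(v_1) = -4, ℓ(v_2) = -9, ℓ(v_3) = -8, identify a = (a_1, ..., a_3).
a = (-4, -4, -1)

Write a = (a_1, ..., a_3) in the standard basis. For each basis vector v_i, ℓ(v_i) = <v_i, a> is a linear equation in the a_j's. Collect the n equations into a matrix system V a = ℓ, where row i of V is v_i (expressed in the standard basis). Since V is invertible (lower-triangular with 1s on the diagonal, up to permutation), solve by back-substitution:
  V =
[[1, 0, 0],
 [1, 1, 1],
 [1, 1, 0]]
  V a = (-4, -9, -8)
Solving gives a = (-4, -4, -1).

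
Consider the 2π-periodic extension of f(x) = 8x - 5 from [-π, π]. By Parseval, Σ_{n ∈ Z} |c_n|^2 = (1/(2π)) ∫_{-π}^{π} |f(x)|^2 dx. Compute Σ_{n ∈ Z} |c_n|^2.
Σ |c_n|^2 = 64π^2/3 + 25

Expand and integrate term by term over [-π, π]:
  ∫ (8x)^2 dx = 64·(2π^3/3); ∫ 2·8·(-5)·x dx = 0 (odd integrand); ∫ (-5)^2 dx = 25·2π.
So (1/(2π)) ∫_{-π}^{π} (8x - 5)^2 dx = 64π^2/3 + 25 = 64π^2/3 + 25.
Parseval ⇒ Σ |c_n|^2 = 64π^2/3 + 25.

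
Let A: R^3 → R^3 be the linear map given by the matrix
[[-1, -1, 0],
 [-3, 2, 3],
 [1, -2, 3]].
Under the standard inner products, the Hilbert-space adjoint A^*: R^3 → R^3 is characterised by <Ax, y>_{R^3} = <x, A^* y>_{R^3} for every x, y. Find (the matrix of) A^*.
A^* = A^T =
[[-1, -3, 1],
 [-1, 2, -2],
 [0, 3, 3]]

For real matrices with standard dot products, the defining identity <Ax, y> = <x, A^* y> gives (Ax)^T y = x^T (A^*) y, i.e. x^T A^T y = x^T (A^*) y. Since this holds for all x, y, we must have A^* = A^T. Therefore
A^* =
[[-1, -3, 1],
 [-1, 2, -2],
 [0, 3, 3]].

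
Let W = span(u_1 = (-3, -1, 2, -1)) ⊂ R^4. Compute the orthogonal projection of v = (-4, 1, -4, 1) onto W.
proj_W(v) = (-2/5, -2/15, 4/15, -2/15)

Set up U = [u_1 | ... | u_1] ∈ R^(4×1). The projector onto W = col(U) is P = U (U^T U)^(-1) U^T.
Compute U^T U =
  [15],
and U^T v = (2).
Solve U^T U · c = U^T v for the coefficients: c = (2/15). The projection is proj_W(v) = U c.
Check: (v - proj_W(v)) · u_1 = 0  (should be 0).
Result: proj_W(v) = (-2/5, -2/15, 4/15, -2/15).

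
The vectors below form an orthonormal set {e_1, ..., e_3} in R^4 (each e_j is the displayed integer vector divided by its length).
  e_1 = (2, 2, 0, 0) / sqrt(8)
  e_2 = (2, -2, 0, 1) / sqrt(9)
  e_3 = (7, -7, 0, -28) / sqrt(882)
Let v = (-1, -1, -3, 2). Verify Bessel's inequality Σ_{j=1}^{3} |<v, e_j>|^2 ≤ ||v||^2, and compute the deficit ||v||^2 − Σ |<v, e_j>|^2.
Σ |<v, e_j>|^2 = 6; ||v||^2 = 15; deficit = 9

Write each e_j = u_j / sqrt(<u_j, u_j>) where u_j is the displayed integer vector. Then <v, e_j> = <v, u_j> / sqrt(<u_j, u_j>), so |<v, e_j>|^2 = <v, u_j>^2 / <u_j, u_j>.
Coefficients: <v, e_1> = -4/sqrt(8), <v, e_2> = 2/sqrt(9), <v, e_3> = -56/sqrt(882).
Square and sum: Σ |<v, e_j>|^2 = 6.
Compute ||v||^2 = v·v = 15.
Deficit = 15 − 6 = 9 ≥ 0, confirming Bessel's inequality. (The deficit equals ||v − Σ <v,e_j> e_j||^2, the squared distance from v to span{e_j}.)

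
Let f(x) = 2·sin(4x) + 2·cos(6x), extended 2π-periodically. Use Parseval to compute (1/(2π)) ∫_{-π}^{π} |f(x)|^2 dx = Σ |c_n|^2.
Σ |c_n|^2 = 4

Expand |f|^2 and use orthogonality of {sin(nx), cos(mx)} on [-π, π]:
  ∫_{-π}^{π} sin(nx)^2 dx = π, ∫ cos(mx)^2 dx = π, and cross terms integrate to 0.
So ∫_{-π}^{π} f(x)^2 dx = 2^2 · π + 2^2 · π = (4 + 4)π.
Divide by 2π: (4 + 4)/2 = 4.
By Parseval, this equals Σ |c_n|^2.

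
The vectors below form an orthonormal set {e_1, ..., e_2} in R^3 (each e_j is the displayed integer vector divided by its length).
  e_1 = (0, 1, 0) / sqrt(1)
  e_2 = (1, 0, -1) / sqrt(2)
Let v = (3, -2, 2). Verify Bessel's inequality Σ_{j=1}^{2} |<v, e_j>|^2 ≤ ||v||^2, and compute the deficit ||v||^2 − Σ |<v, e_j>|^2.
Σ |<v, e_j>|^2 = 9/2; ||v||^2 = 17; deficit = 25/2

Write each e_j = u_j / sqrt(<u_j, u_j>) where u_j is the displayed integer vector. Then <v, e_j> = <v, u_j> / sqrt(<u_j, u_j>), so |<v, e_j>|^2 = <v, u_j>^2 / <u_j, u_j>.
Coefficients: <v, e_1> = -2/sqrt(1), <v, e_2> = 1/sqrt(2).
Square and sum: Σ |<v, e_j>|^2 = 9/2.
Compute ||v||^2 = v·v = 17.
Deficit = 17 − 9/2 = 25/2 ≥ 0, confirming Bessel's inequality. (The deficit equals ||v − Σ <v,e_j> e_j||^2, the squared distance from v to span{e_j}.)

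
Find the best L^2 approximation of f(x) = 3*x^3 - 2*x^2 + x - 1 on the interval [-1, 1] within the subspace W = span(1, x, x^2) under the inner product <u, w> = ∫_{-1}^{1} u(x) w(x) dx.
g(x) = -2*x^2 + 14*x/5 - 1

The best approximation g ∈ W is the orthogonal projection of f onto W. Writing g = a_0 + a_1 x + a_2 x^2, the coefficients solve the normal equations G · a = b where
  G_{ij} = <φ_i, φ_j> and b_i = <f, φ_i>, with φ_0 = 1, φ_1 = x, φ_2 = x^2.
G =
  [2, 0, 2/3]
  [0, 2/3, 0]
  [2/3, 0, 2/5],
b = (-10/3, 28/15, -22/15).
Solving gives a_0 = -1, a_1 = 14/5, a_2 = -2, so
  g(x) = -2*x^2 + 14*x/5 - 1.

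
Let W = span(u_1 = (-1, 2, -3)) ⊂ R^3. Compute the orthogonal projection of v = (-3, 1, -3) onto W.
proj_W(v) = (-1, 2, -3)

Set up U = [u_1 | ... | u_1] ∈ R^(3×1). The projector onto W = col(U) is P = U (U^T U)^(-1) U^T.
Compute U^T U =
  [14],
and U^T v = (14).
Solve U^T U · c = U^T v for the coefficients: c = (1). The projection is proj_W(v) = U c.
Check: (v - proj_W(v)) · u_1 = 0  (should be 0).
Result: proj_W(v) = (-1, 2, -3).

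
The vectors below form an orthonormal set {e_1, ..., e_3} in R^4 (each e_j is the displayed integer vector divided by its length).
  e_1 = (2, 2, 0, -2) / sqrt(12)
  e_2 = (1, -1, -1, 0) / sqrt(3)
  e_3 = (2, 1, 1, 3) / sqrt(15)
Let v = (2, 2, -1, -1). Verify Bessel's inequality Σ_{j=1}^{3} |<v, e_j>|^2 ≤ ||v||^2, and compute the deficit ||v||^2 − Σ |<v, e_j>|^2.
Σ |<v, e_j>|^2 = 134/15; ||v||^2 = 10; deficit = 16/15

Write each e_j = u_j / sqrt(<u_j, u_j>) where u_j is the displayed integer vector. Then <v, e_j> = <v, u_j> / sqrt(<u_j, u_j>), so |<v, e_j>|^2 = <v, u_j>^2 / <u_j, u_j>.
Coefficients: <v, e_1> = 10/sqrt(12), <v, e_2> = 1/sqrt(3), <v, e_3> = 2/sqrt(15).
Square and sum: Σ |<v, e_j>|^2 = 134/15.
Compute ||v||^2 = v·v = 10.
Deficit = 10 − 134/15 = 16/15 ≥ 0, confirming Bessel's inequality. (The deficit equals ||v − Σ <v,e_j> e_j||^2, the squared distance from v to span{e_j}.)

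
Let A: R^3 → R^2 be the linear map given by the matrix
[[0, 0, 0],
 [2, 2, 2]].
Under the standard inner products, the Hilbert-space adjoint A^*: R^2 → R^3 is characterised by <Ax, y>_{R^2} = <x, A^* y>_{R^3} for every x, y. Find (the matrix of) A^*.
A^* = A^T =
[[0, 2],
 [0, 2],
 [0, 2]]

For real matrices with standard dot products, the defining identity <Ax, y> = <x, A^* y> gives (Ax)^T y = x^T (A^*) y, i.e. x^T A^T y = x^T (A^*) y. Since this holds for all x, y, we must have A^* = A^T. Therefore
A^* =
[[0, 2],
 [0, 2],
 [0, 2]].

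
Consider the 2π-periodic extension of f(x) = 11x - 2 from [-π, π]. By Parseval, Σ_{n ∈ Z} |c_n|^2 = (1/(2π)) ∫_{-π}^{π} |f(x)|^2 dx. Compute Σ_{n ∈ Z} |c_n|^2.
Σ |c_n|^2 = 121π^2/3 + 4

Expand and integrate term by term over [-π, π]:
  ∫ (11x)^2 dx = 121·(2π^3/3); ∫ 2·11·(-2)·x dx = 0 (odd integrand); ∫ (-2)^2 dx = 4·2π.
So (1/(2π)) ∫_{-π}^{π} (11x - 2)^2 dx = 121π^2/3 + 4 = 121π^2/3 + 4.
Parseval ⇒ Σ |c_n|^2 = 121π^2/3 + 4.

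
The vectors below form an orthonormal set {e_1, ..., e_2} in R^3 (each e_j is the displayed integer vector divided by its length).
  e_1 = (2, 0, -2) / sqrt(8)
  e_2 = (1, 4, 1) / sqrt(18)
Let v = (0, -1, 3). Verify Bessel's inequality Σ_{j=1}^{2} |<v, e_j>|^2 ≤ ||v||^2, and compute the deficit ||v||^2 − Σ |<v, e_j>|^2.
Σ |<v, e_j>|^2 = 41/9; ||v||^2 = 10; deficit = 49/9

Write each e_j = u_j / sqrt(<u_j, u_j>) where u_j is the displayed integer vector. Then <v, e_j> = <v, u_j> / sqrt(<u_j, u_j>), so |<v, e_j>|^2 = <v, u_j>^2 / <u_j, u_j>.
Coefficients: <v, e_1> = -6/sqrt(8), <v, e_2> = -1/sqrt(18).
Square and sum: Σ |<v, e_j>|^2 = 41/9.
Compute ||v||^2 = v·v = 10.
Deficit = 10 − 41/9 = 49/9 ≥ 0, confirming Bessel's inequality. (The deficit equals ||v − Σ <v,e_j> e_j||^2, the squared distance from v to span{e_j}.)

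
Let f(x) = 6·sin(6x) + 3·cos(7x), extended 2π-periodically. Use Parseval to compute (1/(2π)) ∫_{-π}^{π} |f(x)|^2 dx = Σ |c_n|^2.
Σ |c_n|^2 = 45/2

Expand |f|^2 and use orthogonality of {sin(nx), cos(mx)} on [-π, π]:
  ∫_{-π}^{π} sin(nx)^2 dx = π, ∫ cos(mx)^2 dx = π, and cross terms integrate to 0.
So ∫_{-π}^{π} f(x)^2 dx = 6^2 · π + 3^2 · π = (36 + 9)π.
Divide by 2π: (36 + 9)/2 = 45/2.
By Parseval, this equals Σ |c_n|^2.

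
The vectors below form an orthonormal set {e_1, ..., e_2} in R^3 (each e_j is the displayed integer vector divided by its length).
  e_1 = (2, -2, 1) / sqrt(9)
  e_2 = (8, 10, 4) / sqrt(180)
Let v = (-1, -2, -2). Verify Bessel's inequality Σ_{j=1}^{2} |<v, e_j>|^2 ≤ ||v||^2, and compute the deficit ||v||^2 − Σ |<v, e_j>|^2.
Σ |<v, e_j>|^2 = 36/5; ||v||^2 = 9; deficit = 9/5

Write each e_j = u_j / sqrt(<u_j, u_j>) where u_j is the displayed integer vector. Then <v, e_j> = <v, u_j> / sqrt(<u_j, u_j>), so |<v, e_j>|^2 = <v, u_j>^2 / <u_j, u_j>.
Coefficients: <v, e_1> = 0/sqrt(9), <v, e_2> = -36/sqrt(180).
Square and sum: Σ |<v, e_j>|^2 = 36/5.
Compute ||v||^2 = v·v = 9.
Deficit = 9 − 36/5 = 9/5 ≥ 0, confirming Bessel's inequality. (The deficit equals ||v − Σ <v,e_j> e_j||^2, the squared distance from v to span{e_j}.)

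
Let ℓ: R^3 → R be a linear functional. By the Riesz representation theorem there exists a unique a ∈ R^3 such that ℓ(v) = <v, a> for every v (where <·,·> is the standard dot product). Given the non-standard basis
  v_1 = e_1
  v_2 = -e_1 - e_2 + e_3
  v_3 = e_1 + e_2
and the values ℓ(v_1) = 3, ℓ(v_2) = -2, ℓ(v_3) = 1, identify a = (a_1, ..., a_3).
a = (3, -2, -1)

Write a = (a_1, ..., a_3) in the standard basis. For each basis vector v_i, ℓ(v_i) = <v_i, a> is a linear equation in the a_j's. Collect the n equations into a matrix system V a = ℓ, where row i of V is v_i (expressed in the standard basis). Since V is invertible (lower-triangular with 1s on the diagonal, up to permutation), solve by back-substitution:
  V =
[[1, 0, 0],
 [-1, -1, 1],
 [1, 1, 0]]
  V a = (3, -2, 1)
Solving gives a = (3, -2, -1).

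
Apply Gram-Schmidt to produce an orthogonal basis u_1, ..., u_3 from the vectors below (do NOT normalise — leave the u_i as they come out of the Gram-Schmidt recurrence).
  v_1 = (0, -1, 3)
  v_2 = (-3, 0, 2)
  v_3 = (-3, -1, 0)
Orthogonal basis:
  u_1 = (0, -1, 3)
  u_2 = (-3, 3/5, 1/5)
  u_3 = (-15/47, -135/94, -45/94)

Apply the Gram-Schmidt recurrence
  u_1 = v_1
  u_i = v_i − Σ_{j<i} ((v_i · u_j) / (u_j · u_j)) · u_j.

Step by step this gives:
  u_1 = (0, -1, 3)
  u_2 = (-3, 3/5, 1/5)
  u_3 = (-15/47, -135/94, -45/94)

Orthogonality check:
  u_2 · u_1 = 0 (should be 0)
  u_3 · u_1 = 0 (should be 0)
  u_3 · u_2 = 0 (should be 0)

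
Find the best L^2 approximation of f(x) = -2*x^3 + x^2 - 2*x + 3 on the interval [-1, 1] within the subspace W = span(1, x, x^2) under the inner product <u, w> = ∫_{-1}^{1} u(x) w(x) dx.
g(x) = x^2 - 16*x/5 + 3

The best approximation g ∈ W is the orthogonal projection of f onto W. Writing g = a_0 + a_1 x + a_2 x^2, the coefficients solve the normal equations G · a = b where
  G_{ij} = <φ_i, φ_j> and b_i = <f, φ_i>, with φ_0 = 1, φ_1 = x, φ_2 = x^2.
G =
  [2, 0, 2/3]
  [0, 2/3, 0]
  [2/3, 0, 2/5],
b = (20/3, -32/15, 12/5).
Solving gives a_0 = 3, a_1 = -16/5, a_2 = 1, so
  g(x) = x^2 - 16*x/5 + 3.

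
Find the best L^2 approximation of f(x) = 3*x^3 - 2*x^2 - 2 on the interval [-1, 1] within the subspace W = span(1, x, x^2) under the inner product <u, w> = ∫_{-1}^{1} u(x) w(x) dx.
g(x) = -2*x^2 + 9*x/5 - 2

The best approximation g ∈ W is the orthogonal projection of f onto W. Writing g = a_0 + a_1 x + a_2 x^2, the coefficients solve the normal equations G · a = b where
  G_{ij} = <φ_i, φ_j> and b_i = <f, φ_i>, with φ_0 = 1, φ_1 = x, φ_2 = x^2.
G =
  [2, 0, 2/3]
  [0, 2/3, 0]
  [2/3, 0, 2/5],
b = (-16/3, 6/5, -32/15).
Solving gives a_0 = -2, a_1 = 9/5, a_2 = -2, so
  g(x) = -2*x^2 + 9*x/5 - 2.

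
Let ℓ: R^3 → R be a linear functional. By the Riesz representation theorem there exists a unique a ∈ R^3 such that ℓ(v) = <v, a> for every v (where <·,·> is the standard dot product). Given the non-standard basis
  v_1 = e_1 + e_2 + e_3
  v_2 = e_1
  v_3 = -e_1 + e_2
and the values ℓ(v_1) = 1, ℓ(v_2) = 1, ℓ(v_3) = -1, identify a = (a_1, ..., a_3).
a = (1, 0, 0)

Write a = (a_1, ..., a_3) in the standard basis. For each basis vector v_i, ℓ(v_i) = <v_i, a> is a linear equation in the a_j's. Collect the n equations into a matrix system V a = ℓ, where row i of V is v_i (expressed in the standard basis). Since V is invertible (lower-triangular with 1s on the diagonal, up to permutation), solve by back-substitution:
  V =
[[1, 1, 1],
 [1, 0, 0],
 [-1, 1, 0]]
  V a = (1, 1, -1)
Solving gives a = (1, 0, 0).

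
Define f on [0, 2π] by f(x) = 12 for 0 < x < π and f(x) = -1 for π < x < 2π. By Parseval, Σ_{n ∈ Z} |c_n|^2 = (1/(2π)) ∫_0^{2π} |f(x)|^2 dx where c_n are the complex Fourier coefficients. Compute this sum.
Σ |c_n|^2 = 145/2

Parseval equates the L^2 energy of f (normalised by 1/(2π)) with the ℓ^2 sum of its Fourier coefficients: (1/(2π)) ∫_0^{2π} |f|^2 = Σ |c_n|^2.
Compute the left side: (1/(2π)) [∫_0^π 12^2 dx + ∫_π^{2π} (-1)^2 dx] = (1/(2π)) · (144π + 1π) = (144 + 1)/2 = 145/2.
So Σ_{n ∈ Z} |c_n|^2 = 145/2.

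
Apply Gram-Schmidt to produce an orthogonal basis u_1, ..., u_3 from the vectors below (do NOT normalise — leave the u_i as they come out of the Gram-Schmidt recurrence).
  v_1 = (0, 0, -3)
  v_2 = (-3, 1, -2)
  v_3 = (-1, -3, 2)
Orthogonal basis:
  u_1 = (0, 0, -3)
  u_2 = (-3, 1, 0)
  u_3 = (-1, -3, 0)

Apply the Gram-Schmidt recurrence
  u_1 = v_1
  u_i = v_i − Σ_{j<i} ((v_i · u_j) / (u_j · u_j)) · u_j.

Step by step this gives:
  u_1 = (0, 0, -3)
  u_2 = (-3, 1, 0)
  u_3 = (-1, -3, 0)

Orthogonality check:
  u_2 · u_1 = 0 (should be 0)
  u_3 · u_1 = 0 (should be 0)
  u_3 · u_2 = 0 (should be 0)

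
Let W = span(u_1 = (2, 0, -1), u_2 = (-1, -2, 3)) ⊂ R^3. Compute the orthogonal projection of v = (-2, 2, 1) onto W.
proj_W(v) = (-22/9, 8/9, 1/9)

Set up U = [u_1 | ... | u_2] ∈ R^(3×2). The projector onto W = col(U) is P = U (U^T U)^(-1) U^T.
Compute U^T U =
  [5, -5]
  [-5, 14],
and U^T v = (-5, 1).
Solve U^T U · c = U^T v for the coefficients: c = (-13/9, -4/9). The projection is proj_W(v) = U c.
Check: (v - proj_W(v)) · u_1 = 0  (should be 0).
Check: (v - proj_W(v)) · u_2 = 0  (should be 0).
Result: proj_W(v) = (-22/9, 8/9, 1/9).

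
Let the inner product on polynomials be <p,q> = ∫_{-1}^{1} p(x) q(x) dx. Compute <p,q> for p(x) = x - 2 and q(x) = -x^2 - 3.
<p,q> = 40/3

Expand the product: p(x)·q(x) = -x^3 + 2*x^2 - 3*x + 6.
∫_{-1}^{1} of each monomial x^k gives [2/(k+1) if k even, 0 if k odd]. Integrating term-by-term (or equivalently evaluating the antiderivative F(x) = -x^4/4 + 2*x^3/3 - 3*x^2/2 + 6*x at the endpoints):
  F(1) − F(−1) = 59/12 − (-101/12) = 40/3.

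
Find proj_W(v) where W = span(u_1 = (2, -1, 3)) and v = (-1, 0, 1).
proj_W(v) = (1/7, -1/14, 3/14)

Set up U = [u_1 | ... | u_1] ∈ R^(3×1). The projector onto W = col(U) is P = U (U^T U)^(-1) U^T.
Compute U^T U =
  [14],
and U^T v = (1).
Solve U^T U · c = U^T v for the coefficients: c = (1/14). The projection is proj_W(v) = U c.
Check: (v - proj_W(v)) · u_1 = 0  (should be 0).
Result: proj_W(v) = (1/7, -1/14, 3/14).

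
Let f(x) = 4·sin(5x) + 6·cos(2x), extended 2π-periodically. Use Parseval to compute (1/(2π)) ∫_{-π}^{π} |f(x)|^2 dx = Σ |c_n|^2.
Σ |c_n|^2 = 26

Expand |f|^2 and use orthogonality of {sin(nx), cos(mx)} on [-π, π]:
  ∫_{-π}^{π} sin(nx)^2 dx = π, ∫ cos(mx)^2 dx = π, and cross terms integrate to 0.
So ∫_{-π}^{π} f(x)^2 dx = 4^2 · π + 6^2 · π = (16 + 36)π.
Divide by 2π: (16 + 36)/2 = 26.
By Parseval, this equals Σ |c_n|^2.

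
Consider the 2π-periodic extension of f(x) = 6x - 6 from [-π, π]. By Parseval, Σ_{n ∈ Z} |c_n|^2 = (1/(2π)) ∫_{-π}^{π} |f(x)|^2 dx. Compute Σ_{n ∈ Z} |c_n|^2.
Σ |c_n|^2 = 12π^2 + 36

Expand and integrate term by term over [-π, π]:
  ∫ (6x)^2 dx = 36·(2π^3/3); ∫ 2·6·(-6)·x dx = 0 (odd integrand); ∫ (-6)^2 dx = 36·2π.
So (1/(2π)) ∫_{-π}^{π} (6x - 6)^2 dx = 36π^2/3 + 36 = 12π^2 + 36.
Parseval ⇒ Σ |c_n|^2 = 12π^2 + 36.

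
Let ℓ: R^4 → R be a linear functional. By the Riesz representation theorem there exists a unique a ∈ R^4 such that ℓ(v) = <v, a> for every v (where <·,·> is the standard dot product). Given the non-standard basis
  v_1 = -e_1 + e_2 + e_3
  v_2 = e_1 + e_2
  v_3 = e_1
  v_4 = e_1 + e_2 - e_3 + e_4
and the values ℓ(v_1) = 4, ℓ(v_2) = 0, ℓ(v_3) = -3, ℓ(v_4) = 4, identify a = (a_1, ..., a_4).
a = (-3, 3, -2, 2)

Write a = (a_1, ..., a_4) in the standard basis. For each basis vector v_i, ℓ(v_i) = <v_i, a> is a linear equation in the a_j's. Collect the n equations into a matrix system V a = ℓ, where row i of V is v_i (expressed in the standard basis). Since V is invertible (lower-triangular with 1s on the diagonal, up to permutation), solve by back-substitution:
  V =
[[-1, 1, 1, 0],
 [1, 1, 0, 0],
 [1, 0, 0, 0],
 [1, 1, -1, 1]]
  V a = (4, 0, -3, 4)
Solving gives a = (-3, 3, -2, 2).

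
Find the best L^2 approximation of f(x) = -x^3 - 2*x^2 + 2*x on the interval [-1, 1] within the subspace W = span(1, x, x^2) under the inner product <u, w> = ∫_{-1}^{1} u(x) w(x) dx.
g(x) = -2*x^2 + 7*x/5

The best approximation g ∈ W is the orthogonal projection of f onto W. Writing g = a_0 + a_1 x + a_2 x^2, the coefficients solve the normal equations G · a = b where
  G_{ij} = <φ_i, φ_j> and b_i = <f, φ_i>, with φ_0 = 1, φ_1 = x, φ_2 = x^2.
G =
  [2, 0, 2/3]
  [0, 2/3, 0]
  [2/3, 0, 2/5],
b = (-4/3, 14/15, -4/5).
Solving gives a_0 = 0, a_1 = 7/5, a_2 = -2, so
  g(x) = -2*x^2 + 7*x/5.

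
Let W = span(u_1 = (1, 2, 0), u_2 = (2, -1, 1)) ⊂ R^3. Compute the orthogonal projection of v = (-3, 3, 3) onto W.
proj_W(v) = (-7/5, 11/5, -1)

Set up U = [u_1 | ... | u_2] ∈ R^(3×2). The projector onto W = col(U) is P = U (U^T U)^(-1) U^T.
Compute U^T U =
  [5, 0]
  [0, 6],
and U^T v = (3, -6).
Solve U^T U · c = U^T v for the coefficients: c = (3/5, -1). The projection is proj_W(v) = U c.
Check: (v - proj_W(v)) · u_1 = 0  (should be 0).
Check: (v - proj_W(v)) · u_2 = 0  (should be 0).
Result: proj_W(v) = (-7/5, 11/5, -1).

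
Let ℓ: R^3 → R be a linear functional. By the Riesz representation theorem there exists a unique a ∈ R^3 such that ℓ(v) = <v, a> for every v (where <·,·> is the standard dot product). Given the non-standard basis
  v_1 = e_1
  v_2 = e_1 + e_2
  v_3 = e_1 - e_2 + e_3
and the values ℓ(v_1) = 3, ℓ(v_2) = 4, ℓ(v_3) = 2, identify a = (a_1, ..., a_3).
a = (3, 1, 0)

Write a = (a_1, ..., a_3) in the standard basis. For each basis vector v_i, ℓ(v_i) = <v_i, a> is a linear equation in the a_j's. Collect the n equations into a matrix system V a = ℓ, where row i of V is v_i (expressed in the standard basis). Since V is invertible (lower-triangular with 1s on the diagonal, up to permutation), solve by back-substitution:
  V =
[[1, 0, 0],
 [1, 1, 0],
 [1, -1, 1]]
  V a = (3, 4, 2)
Solving gives a = (3, 1, 0).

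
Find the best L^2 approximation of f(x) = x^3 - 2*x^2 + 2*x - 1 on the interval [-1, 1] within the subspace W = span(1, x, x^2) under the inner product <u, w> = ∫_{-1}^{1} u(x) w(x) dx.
g(x) = -2*x^2 + 13*x/5 - 1

The best approximation g ∈ W is the orthogonal projection of f onto W. Writing g = a_0 + a_1 x + a_2 x^2, the coefficients solve the normal equations G · a = b where
  G_{ij} = <φ_i, φ_j> and b_i = <f, φ_i>, with φ_0 = 1, φ_1 = x, φ_2 = x^2.
G =
  [2, 0, 2/3]
  [0, 2/3, 0]
  [2/3, 0, 2/5],
b = (-10/3, 26/15, -22/15).
Solving gives a_0 = -1, a_1 = 13/5, a_2 = -2, so
  g(x) = -2*x^2 + 13*x/5 - 1.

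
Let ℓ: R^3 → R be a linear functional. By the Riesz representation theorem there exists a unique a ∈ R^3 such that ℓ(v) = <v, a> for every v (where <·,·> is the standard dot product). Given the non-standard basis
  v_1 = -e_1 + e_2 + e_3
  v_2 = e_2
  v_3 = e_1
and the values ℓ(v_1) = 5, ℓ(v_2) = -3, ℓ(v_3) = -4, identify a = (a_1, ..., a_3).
a = (-4, -3, 4)

Write a = (a_1, ..., a_3) in the standard basis. For each basis vector v_i, ℓ(v_i) = <v_i, a> is a linear equation in the a_j's. Collect the n equations into a matrix system V a = ℓ, where row i of V is v_i (expressed in the standard basis). Since V is invertible (lower-triangular with 1s on the diagonal, up to permutation), solve by back-substitution:
  V =
[[-1, 1, 1],
 [0, 1, 0],
 [1, 0, 0]]
  V a = (5, -3, -4)
Solving gives a = (-4, -3, 4).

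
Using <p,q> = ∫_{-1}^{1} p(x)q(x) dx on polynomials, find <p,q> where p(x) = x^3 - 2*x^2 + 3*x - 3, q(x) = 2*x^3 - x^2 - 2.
<p,q> = 2146/105

Expand the product: p(x)·q(x) = 2*x^6 - 5*x^5 + 8*x^4 - 11*x^3 + 7*x^2 - 6*x + 6.
∫_{-1}^{1} of each monomial x^k gives [2/(k+1) if k even, 0 if k odd]. Integrating term-by-term (or equivalently evaluating the antiderivative F(x) = 2*x^7/7 - 5*x^6/6 + 8*x^5/5 - 11*x^4/4 + 7*x^3/3 - 3*x^2 + 6*x at the endpoints):
  F(1) − F(−1) = 509/140 − (-7057/420) = 2146/105.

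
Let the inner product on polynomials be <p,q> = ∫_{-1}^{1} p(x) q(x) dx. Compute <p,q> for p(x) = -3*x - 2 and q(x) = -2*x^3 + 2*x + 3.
<p,q> = -68/5

Expand the product: p(x)·q(x) = 6*x^4 + 4*x^3 - 6*x^2 - 13*x - 6.
∫_{-1}^{1} of each monomial x^k gives [2/(k+1) if k even, 0 if k odd]. Integrating term-by-term (or equivalently evaluating the antiderivative F(x) = 6*x^5/5 + x^4 - 2*x^3 - 13*x^2/2 - 6*x at the endpoints):
  F(1) − F(−1) = -123/10 − (13/10) = -68/5.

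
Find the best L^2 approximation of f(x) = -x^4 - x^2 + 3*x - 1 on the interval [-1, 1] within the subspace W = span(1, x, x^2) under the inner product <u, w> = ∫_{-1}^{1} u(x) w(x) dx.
g(x) = -13*x^2/7 + 3*x - 32/35

The best approximation g ∈ W is the orthogonal projection of f onto W. Writing g = a_0 + a_1 x + a_2 x^2, the coefficients solve the normal equations G · a = b where
  G_{ij} = <φ_i, φ_j> and b_i = <f, φ_i>, with φ_0 = 1, φ_1 = x, φ_2 = x^2.
G =
  [2, 0, 2/3]
  [0, 2/3, 0]
  [2/3, 0, 2/5],
b = (-46/15, 2, -142/105).
Solving gives a_0 = -32/35, a_1 = 3, a_2 = -13/7, so
  g(x) = -13*x^2/7 + 3*x - 32/35.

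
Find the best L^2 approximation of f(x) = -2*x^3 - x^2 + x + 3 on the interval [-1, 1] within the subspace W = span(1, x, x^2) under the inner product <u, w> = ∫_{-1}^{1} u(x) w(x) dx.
g(x) = -x^2 - x/5 + 3

The best approximation g ∈ W is the orthogonal projection of f onto W. Writing g = a_0 + a_1 x + a_2 x^2, the coefficients solve the normal equations G · a = b where
  G_{ij} = <φ_i, φ_j> and b_i = <f, φ_i>, with φ_0 = 1, φ_1 = x, φ_2 = x^2.
G =
  [2, 0, 2/3]
  [0, 2/3, 0]
  [2/3, 0, 2/5],
b = (16/3, -2/15, 8/5).
Solving gives a_0 = 3, a_1 = -1/5, a_2 = -1, so
  g(x) = -x^2 - x/5 + 3.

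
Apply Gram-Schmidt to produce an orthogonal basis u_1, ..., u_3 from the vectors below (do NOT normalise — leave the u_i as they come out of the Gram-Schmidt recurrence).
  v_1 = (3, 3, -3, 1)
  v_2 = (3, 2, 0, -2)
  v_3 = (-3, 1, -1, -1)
Orthogonal basis:
  u_1 = (3, 3, -3, 1)
  u_2 = (45/28, 17/28, 39/28, -69/28)
  u_3 = (-648/307, 492/307, -316/307, -480/307)

Apply the Gram-Schmidt recurrence
  u_1 = v_1
  u_i = v_i − Σ_{j<i} ((v_i · u_j) / (u_j · u_j)) · u_j.

Step by step this gives:
  u_1 = (3, 3, -3, 1)
  u_2 = (45/28, 17/28, 39/28, -69/28)
  u_3 = (-648/307, 492/307, -316/307, -480/307)

Orthogonality check:
  u_2 · u_1 = 0 (should be 0)
  u_3 · u_1 = 0 (should be 0)
  u_3 · u_2 = 0 (should be 0)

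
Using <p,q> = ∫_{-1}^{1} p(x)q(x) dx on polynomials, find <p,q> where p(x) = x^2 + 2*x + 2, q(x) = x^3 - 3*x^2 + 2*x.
<p,q> = -26/15

Expand the product: p(x)·q(x) = x^5 - x^4 - 2*x^3 - 2*x^2 + 4*x.
∫_{-1}^{1} of each monomial x^k gives [2/(k+1) if k even, 0 if k odd]. Integrating term-by-term (or equivalently evaluating the antiderivative F(x) = x^6/6 - x^5/5 - x^4/2 - 2*x^3/3 + 2*x^2 at the endpoints):
  F(1) − F(−1) = 4/5 − (38/15) = -26/15.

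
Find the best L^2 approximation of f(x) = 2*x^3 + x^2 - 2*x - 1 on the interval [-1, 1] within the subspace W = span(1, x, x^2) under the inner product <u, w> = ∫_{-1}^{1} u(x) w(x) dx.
g(x) = x^2 - 4*x/5 - 1

The best approximation g ∈ W is the orthogonal projection of f onto W. Writing g = a_0 + a_1 x + a_2 x^2, the coefficients solve the normal equations G · a = b where
  G_{ij} = <φ_i, φ_j> and b_i = <f, φ_i>, with φ_0 = 1, φ_1 = x, φ_2 = x^2.
G =
  [2, 0, 2/3]
  [0, 2/3, 0]
  [2/3, 0, 2/5],
b = (-4/3, -8/15, -4/15).
Solving gives a_0 = -1, a_1 = -4/5, a_2 = 1, so
  g(x) = x^2 - 4*x/5 - 1.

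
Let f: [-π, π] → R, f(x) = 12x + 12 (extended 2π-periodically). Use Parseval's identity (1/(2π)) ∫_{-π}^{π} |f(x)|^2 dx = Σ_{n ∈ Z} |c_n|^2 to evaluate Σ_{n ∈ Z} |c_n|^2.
Σ |c_n|^2 = 48π^2 + 144

Expand and integrate term by term over [-π, π]:
  ∫ (12x)^2 dx = 144·(2π^3/3); ∫ 2·12·(12)·x dx = 0 (odd integrand); ∫ 12^2 dx = 144·2π.
So (1/(2π)) ∫_{-π}^{π} (12x + 12)^2 dx = 144π^2/3 + 144 = 48π^2 + 144.
Parseval ⇒ Σ |c_n|^2 = 48π^2 + 144.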